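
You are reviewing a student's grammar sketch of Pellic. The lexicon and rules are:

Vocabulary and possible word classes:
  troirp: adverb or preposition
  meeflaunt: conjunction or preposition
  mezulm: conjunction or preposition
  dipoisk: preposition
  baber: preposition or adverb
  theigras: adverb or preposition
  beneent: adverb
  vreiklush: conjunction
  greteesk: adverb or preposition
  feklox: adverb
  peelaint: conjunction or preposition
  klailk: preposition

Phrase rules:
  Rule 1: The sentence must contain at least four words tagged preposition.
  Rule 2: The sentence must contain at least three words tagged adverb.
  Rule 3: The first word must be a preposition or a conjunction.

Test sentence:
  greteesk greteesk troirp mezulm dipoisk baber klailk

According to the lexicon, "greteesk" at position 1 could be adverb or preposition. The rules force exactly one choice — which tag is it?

Candidates per position — 1:greteesk {adverb,preposition}; 2:greteesk {adverb,preposition}; 3:troirp {adverb,preposition}; 4:mezulm {conjunction,preposition}; 5:dipoisk {preposition}; 6:baber {preposition,adverb}; 7:klailk {preposition}.
Position 1: adverb is ruled out by rule 3; that leaves preposition.
Position 2: preposition is ruled out by rule 2; that leaves adverb.
Position 3: preposition is ruled out by rule 2; that leaves adverb.
Position 6: preposition is ruled out by rule 2; that leaves adverb.
Position 4: conjunction is ruled out by rule 1; that leaves preposition.
That leaves exactly one tagging: preposition adverb adverb preposition preposition adverb preposition.
Checking: rule 1 ✓; rule 2 ✓; rule 3 ✓.

preposition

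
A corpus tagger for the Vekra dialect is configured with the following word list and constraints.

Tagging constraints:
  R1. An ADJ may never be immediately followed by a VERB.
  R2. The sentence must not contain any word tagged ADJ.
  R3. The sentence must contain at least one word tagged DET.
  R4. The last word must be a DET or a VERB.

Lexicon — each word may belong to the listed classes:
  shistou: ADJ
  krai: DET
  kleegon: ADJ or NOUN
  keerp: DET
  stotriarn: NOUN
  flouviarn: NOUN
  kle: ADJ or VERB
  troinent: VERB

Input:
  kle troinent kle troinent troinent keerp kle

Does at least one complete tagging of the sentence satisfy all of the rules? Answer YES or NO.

Candidates per position — 1:kle {ADJ,VERB}; 2:troinent {VERB}; 3:kle {ADJ,VERB}; 4:troinent {VERB}; 5:troinent {VERB}; 6:keerp {DET}; 7:kle {ADJ,VERB}.
One satisfying assignment: VERB VERB VERB VERB VERB DET VERB.
Rule-by-rule: rule 1 satisfied; rule 2 satisfied; rule 3 satisfied; rule 4 satisfied.

YES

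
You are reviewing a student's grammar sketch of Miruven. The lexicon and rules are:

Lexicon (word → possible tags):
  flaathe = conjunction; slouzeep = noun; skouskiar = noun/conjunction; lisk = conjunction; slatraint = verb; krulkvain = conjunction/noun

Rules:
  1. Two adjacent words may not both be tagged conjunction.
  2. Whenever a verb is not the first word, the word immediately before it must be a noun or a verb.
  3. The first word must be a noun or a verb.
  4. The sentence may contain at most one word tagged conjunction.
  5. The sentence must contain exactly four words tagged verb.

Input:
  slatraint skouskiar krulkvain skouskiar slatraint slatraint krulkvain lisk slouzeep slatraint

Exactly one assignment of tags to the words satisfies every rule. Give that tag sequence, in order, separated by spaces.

Candidates per position — 1:slatraint {verb}; 2:skouskiar {noun,conjunction}; 3:krulkvain {conjunction,noun}; 4:skouskiar {noun,conjunction}; 5:slatraint {verb}; 6:slatraint {verb}; 7:krulkvain {conjunction,noun}; 8:lisk {conjunction}; 9:slouzeep {noun}; 10:slatraint {verb}.
Position 2: tagging it conjunction would leave rule 4 unsatisfiable, so it must be noun.
Position 3: tagging it conjunction would leave rule 4 unsatisfiable, so it must be noun.
Position 4: tagging it conjunction would leave rule 2 unsatisfiable, so it must be noun.
Position 7: tagging it conjunction would leave rule 1 unsatisfiable, so it must be noun.
The unique satisfying tagging is: verb noun noun noun verb verb noun conjunction noun verb.
Verifying each rule — rule 1 ✓; rule 2 ✓; rule 3 ✓; rule 4 ✓; rule 5 ✓.

verb noun noun noun verb verb noun conjunction noun verb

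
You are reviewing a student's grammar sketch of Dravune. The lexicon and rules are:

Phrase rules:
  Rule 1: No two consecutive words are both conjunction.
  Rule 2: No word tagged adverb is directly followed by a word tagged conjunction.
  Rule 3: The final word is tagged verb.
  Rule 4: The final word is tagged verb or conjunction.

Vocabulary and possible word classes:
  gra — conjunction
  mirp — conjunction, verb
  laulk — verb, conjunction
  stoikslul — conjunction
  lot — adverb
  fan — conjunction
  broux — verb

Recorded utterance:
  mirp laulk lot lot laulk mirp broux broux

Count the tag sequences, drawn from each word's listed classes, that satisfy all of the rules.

6

Candidates per position — 1:mirp {conjunction,verb}; 2:laulk {verb,conjunction}; 3:lot {adverb}; 4:lot {adverb}; 5:laulk {verb,conjunction}; 6:mirp {conjunction,verb}; 7:broux {verb}; 8:broux {verb}.
There are 16 candidate sequences in total.
Checking each against the rules leaves 6 sequences.
Count = 6.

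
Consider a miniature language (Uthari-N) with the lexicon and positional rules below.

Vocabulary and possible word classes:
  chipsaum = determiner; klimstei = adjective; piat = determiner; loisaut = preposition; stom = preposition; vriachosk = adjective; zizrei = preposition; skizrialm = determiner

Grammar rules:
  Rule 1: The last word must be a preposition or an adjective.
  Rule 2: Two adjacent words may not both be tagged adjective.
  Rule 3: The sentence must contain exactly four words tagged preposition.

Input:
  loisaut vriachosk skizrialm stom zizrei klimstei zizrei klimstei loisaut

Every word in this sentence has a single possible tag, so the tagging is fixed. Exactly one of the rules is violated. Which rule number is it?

Fixed tagging: preposition adjective determiner preposition preposition adjective preposition adjective preposition.
Rule check: R1 holds, R2 holds, R3 violated.
Only rule 3 fails.

3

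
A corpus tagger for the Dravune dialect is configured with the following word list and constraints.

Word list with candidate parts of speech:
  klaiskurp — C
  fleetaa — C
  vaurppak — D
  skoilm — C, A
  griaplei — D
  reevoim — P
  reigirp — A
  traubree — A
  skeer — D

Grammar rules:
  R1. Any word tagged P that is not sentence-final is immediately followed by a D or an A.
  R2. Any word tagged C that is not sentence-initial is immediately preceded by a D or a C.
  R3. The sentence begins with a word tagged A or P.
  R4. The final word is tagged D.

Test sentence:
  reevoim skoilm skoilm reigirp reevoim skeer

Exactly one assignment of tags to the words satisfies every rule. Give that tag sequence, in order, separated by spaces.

Candidates per position — 1:reevoim {P}; 2:skoilm {C,A}; 3:skoilm {C,A}; 4:reigirp {A}; 5:reevoim {P}; 6:skeer {D}.
If word 2 were C, no tagging could satisfy rule 1; so word 2 is A.
If word 3 were C, no tagging could satisfy rule 2; so word 3 is A.
So the tagging must be: P A A A P D.
Rule-by-rule: rule 1 holds; rule 2 holds; rule 3 holds; rule 4 holds.

P A A A P D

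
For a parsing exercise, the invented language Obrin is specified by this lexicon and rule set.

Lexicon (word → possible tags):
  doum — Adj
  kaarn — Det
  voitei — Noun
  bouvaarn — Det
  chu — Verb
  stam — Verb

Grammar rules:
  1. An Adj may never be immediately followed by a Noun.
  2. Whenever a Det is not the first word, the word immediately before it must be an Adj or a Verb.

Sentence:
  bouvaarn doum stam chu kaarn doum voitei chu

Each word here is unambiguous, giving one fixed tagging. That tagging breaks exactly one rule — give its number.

1

Fixed tagging: Det Adj Verb Verb Det Adj Noun Verb.
Checking each rule: R1 fail, R2 pass.
Only rule 1 fails.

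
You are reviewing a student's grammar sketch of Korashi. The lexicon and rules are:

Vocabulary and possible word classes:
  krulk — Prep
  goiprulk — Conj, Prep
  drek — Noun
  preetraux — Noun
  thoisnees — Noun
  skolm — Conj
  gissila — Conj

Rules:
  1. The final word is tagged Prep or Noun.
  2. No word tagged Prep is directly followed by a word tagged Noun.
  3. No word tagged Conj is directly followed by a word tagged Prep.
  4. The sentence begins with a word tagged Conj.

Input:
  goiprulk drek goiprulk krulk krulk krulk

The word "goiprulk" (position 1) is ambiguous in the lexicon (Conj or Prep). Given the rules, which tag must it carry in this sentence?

Conj

Candidates per position — 1:goiprulk {Conj,Prep}; 2:drek {Noun}; 3:goiprulk {Conj,Prep}; 4:krulk {Prep}; 5:krulk {Prep}; 6:krulk {Prep}.
At position 1, choosing Prep makes rule 2 impossible to satisfy; hence Conj.
At position 3, choosing Conj makes rule 3 impossible to satisfy; hence Prep.
The unique satisfying tagging is: Conj Noun Prep Prep Prep Prep.
Check: rule 1 ✓; rule 2 ✓; rule 3 ✓; rule 4 ✓.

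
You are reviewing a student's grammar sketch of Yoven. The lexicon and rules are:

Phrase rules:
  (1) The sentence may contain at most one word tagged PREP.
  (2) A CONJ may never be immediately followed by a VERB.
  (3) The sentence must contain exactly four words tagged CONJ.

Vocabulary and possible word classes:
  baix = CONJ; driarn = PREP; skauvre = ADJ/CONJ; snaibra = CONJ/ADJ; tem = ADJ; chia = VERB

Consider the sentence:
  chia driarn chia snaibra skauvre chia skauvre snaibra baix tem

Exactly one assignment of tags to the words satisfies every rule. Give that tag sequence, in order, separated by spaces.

VERB PREP VERB CONJ ADJ VERB CONJ CONJ CONJ ADJ

Candidates per position — 1:chia {VERB}; 2:driarn {PREP}; 3:chia {VERB}; 4:snaibra {CONJ,ADJ}; 5:skauvre {ADJ,CONJ}; 6:chia {VERB}; 7:skauvre {ADJ,CONJ}; 8:snaibra {CONJ,ADJ}; 9:baix {CONJ}; 10:tem {ADJ}.
Position 5: CONJ is ruled out by rule 2; that leaves ADJ.
Position 7: ADJ is ruled out by rule 3; that leaves CONJ.
Position 8: ADJ is ruled out by rule 3; that leaves CONJ.
Position 4: ADJ is ruled out by rule 3; that leaves CONJ.
The unique satisfying tagging is: VERB PREP VERB CONJ ADJ VERB CONJ CONJ CONJ ADJ.
Checking: rule 1 ✓; rule 2 ✓; rule 3 ✓.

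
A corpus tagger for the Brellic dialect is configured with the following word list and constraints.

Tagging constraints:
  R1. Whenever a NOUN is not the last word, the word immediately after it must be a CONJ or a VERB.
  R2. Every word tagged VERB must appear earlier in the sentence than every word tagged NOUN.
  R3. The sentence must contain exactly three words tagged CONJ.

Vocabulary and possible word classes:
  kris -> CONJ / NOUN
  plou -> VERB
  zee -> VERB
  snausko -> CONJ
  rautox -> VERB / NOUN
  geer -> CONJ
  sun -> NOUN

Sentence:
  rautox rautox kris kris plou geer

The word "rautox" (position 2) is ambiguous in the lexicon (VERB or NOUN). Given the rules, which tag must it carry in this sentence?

VERB

Candidates per position — 1:rautox {VERB,NOUN}; 2:rautox {VERB,NOUN}; 3:kris {CONJ,NOUN}; 4:kris {CONJ,NOUN}; 5:plou {VERB}; 6:geer {CONJ}.
Word 1 cannot be NOUN — rule 2 would then fail for every completion. It is VERB.
Word 2 cannot be NOUN — rule 2 would then fail for every completion. It is VERB.
Word 3 cannot be NOUN — rule 2 would then fail for every completion. It is CONJ.
Word 4 cannot be NOUN — rule 2 would then fail for every completion. It is CONJ.
The unique satisfying tagging is: VERB VERB CONJ CONJ VERB CONJ.
Checking: rule 1 holds; rule 2 holds; rule 3 holds.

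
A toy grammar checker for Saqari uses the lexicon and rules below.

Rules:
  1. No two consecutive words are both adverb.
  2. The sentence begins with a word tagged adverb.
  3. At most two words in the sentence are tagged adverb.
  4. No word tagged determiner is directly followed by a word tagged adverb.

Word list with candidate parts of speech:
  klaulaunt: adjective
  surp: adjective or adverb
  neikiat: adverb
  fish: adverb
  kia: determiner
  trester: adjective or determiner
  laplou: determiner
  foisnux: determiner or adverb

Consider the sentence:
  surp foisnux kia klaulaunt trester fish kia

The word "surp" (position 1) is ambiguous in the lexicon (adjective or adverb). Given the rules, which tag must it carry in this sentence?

adverb

Candidates per position — 1:surp {adjective,adverb}; 2:foisnux {determiner,adverb}; 3:kia {determiner}; 4:klaulaunt {adjective}; 5:trester {adjective,determiner}; 6:fish {adverb}; 7:kia {determiner}.
If word 1 were adjective, no tagging could satisfy rule 2; so word 1 is adverb.
If word 2 were adverb, no tagging could satisfy rule 1; so word 2 is determiner.
If word 5 were determiner, no tagging could satisfy rule 4; so word 5 is adjective.
The only consistent sequence is: adverb determiner determiner adjective adjective adverb determiner.
Checking: rule 1 satisfied; rule 2 satisfied; rule 3 satisfied; rule 4 satisfied.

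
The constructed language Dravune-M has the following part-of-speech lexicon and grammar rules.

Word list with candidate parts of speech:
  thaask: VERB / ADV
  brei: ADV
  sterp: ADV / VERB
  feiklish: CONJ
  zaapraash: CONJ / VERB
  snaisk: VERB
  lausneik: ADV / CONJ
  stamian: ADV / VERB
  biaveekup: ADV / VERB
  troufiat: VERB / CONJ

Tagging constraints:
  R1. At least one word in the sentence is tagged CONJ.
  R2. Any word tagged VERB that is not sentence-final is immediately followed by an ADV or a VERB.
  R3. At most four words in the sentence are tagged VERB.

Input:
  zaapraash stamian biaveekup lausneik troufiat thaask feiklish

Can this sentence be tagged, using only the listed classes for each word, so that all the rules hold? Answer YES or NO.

Candidates per position — 1:zaapraash {CONJ,VERB}; 2:stamian {ADV,VERB}; 3:biaveekup {ADV,VERB}; 4:lausneik {ADV,CONJ}; 5:troufiat {VERB,CONJ}; 6:thaask {VERB,ADV}; 7:feiklish {CONJ}.
One satisfying assignment: VERB ADV VERB ADV VERB ADV CONJ.
Rule-by-rule: rule 1 ok; rule 2 ok; rule 3 ok.

YES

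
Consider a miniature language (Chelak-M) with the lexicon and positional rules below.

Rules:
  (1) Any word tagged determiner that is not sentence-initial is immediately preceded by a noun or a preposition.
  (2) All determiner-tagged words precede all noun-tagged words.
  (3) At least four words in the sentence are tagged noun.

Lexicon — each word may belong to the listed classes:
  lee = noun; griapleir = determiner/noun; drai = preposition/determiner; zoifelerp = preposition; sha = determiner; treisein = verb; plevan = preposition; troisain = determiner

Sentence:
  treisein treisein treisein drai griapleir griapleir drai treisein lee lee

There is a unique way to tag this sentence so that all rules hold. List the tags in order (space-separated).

verb verb verb preposition noun noun preposition verb noun noun

Candidates per position — 1:treisein {verb}; 2:treisein {verb}; 3:treisein {verb}; 4:drai {preposition,determiner}; 5:griapleir {determiner,noun}; 6:griapleir {determiner,noun}; 7:drai {preposition,determiner}; 8:treisein {verb}; 9:lee {noun}; 10:lee {noun}.
Position 4: tagging it determiner would leave rule 1 unsatisfiable, so it must be preposition.
Position 5: tagging it determiner would leave rule 3 unsatisfiable, so it must be noun.
Position 6: tagging it determiner would leave rule 2 unsatisfiable, so it must be noun.
Position 7: tagging it determiner would leave rule 2 unsatisfiable, so it must be preposition.
The unique satisfying tagging is: verb verb verb preposition noun noun preposition verb noun noun.
Verifying each rule — rule 1 ✓; rule 2 ✓; rule 3 ✓.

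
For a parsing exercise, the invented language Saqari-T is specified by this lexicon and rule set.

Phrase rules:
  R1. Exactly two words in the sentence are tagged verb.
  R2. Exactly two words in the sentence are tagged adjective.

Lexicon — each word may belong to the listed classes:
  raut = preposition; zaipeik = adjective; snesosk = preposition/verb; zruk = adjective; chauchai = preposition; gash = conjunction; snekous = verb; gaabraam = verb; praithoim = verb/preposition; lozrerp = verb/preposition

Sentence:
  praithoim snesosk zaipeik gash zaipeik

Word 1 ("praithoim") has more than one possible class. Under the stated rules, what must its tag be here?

Candidates per position — 1:praithoim {verb,preposition}; 2:snesosk {preposition,verb}; 3:zaipeik {adjective}; 4:gash {conjunction}; 5:zaipeik {adjective}.
If word 1 were preposition, no tagging could satisfy rule 1; so word 1 is verb.
If word 2 were preposition, no tagging could satisfy rule 1; so word 2 is verb.
The only consistent sequence is: verb verb adjective conjunction adjective.
Rule-by-rule: rule 1 satisfied; rule 2 satisfied.

verb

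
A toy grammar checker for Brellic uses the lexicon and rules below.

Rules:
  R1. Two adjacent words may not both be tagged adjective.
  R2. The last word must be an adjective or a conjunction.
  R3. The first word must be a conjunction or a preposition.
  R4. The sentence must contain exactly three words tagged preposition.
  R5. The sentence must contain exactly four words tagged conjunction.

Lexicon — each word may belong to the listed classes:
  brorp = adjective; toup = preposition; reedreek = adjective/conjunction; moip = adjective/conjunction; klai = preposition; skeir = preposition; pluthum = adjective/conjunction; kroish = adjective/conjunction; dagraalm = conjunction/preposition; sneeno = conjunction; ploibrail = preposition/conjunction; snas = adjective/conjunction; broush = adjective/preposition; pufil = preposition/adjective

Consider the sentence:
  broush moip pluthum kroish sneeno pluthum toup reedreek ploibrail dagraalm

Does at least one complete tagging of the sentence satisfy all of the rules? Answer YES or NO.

Candidates per position — 1:broush {adjective,preposition}; 2:moip {adjective,conjunction}; 3:pluthum {adjective,conjunction}; 4:kroish {adjective,conjunction}; 5:sneeno {conjunction}; 6:pluthum {adjective,conjunction}; 7:toup {preposition}; 8:reedreek {adjective,conjunction}; 9:ploibrail {preposition,conjunction}; 10:dagraalm {conjunction,preposition}.
One satisfying assignment: preposition adjective conjunction conjunction conjunction adjective preposition adjective preposition conjunction.
Rule-by-rule: rule 1 satisfied; rule 2 satisfied; rule 3 satisfied; rule 4 satisfied; rule 5 satisfied.

YES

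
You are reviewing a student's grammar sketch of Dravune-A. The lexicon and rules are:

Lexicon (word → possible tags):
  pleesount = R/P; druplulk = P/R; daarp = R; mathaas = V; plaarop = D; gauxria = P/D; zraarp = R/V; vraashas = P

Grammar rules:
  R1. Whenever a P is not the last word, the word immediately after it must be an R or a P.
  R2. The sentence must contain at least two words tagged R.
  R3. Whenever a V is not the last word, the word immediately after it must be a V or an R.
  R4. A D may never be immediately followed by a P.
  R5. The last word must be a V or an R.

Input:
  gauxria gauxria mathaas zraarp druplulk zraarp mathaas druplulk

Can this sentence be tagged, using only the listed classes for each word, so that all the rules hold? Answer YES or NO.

YES

Candidates per position — 1:gauxria {P,D}; 2:gauxria {P,D}; 3:mathaas {V}; 4:zraarp {R,V}; 5:druplulk {P,R}; 6:zraarp {R,V}; 7:mathaas {V}; 8:druplulk {P,R}.
One satisfying assignment: D D V R P R V R.
Check: rule 1 ok; rule 2 ok; rule 3 ok; rule 4 ok; rule 5 ok.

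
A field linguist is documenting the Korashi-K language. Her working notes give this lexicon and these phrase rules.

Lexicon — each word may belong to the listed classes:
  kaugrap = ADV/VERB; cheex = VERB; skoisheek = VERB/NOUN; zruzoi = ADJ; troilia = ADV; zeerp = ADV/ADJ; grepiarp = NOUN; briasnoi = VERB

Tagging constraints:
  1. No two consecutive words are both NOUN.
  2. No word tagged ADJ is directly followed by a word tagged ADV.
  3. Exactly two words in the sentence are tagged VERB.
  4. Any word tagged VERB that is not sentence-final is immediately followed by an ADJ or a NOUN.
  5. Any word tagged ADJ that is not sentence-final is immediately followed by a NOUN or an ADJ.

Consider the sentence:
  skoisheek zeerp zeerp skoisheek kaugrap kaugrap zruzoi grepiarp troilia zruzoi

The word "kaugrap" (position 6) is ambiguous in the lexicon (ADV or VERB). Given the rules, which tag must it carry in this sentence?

Candidates per position — 1:skoisheek {VERB,NOUN}; 2:zeerp {ADV,ADJ}; 3:zeerp {ADV,ADJ}; 4:skoisheek {VERB,NOUN}; 5:kaugrap {ADV,VERB}; 6:kaugrap {ADV,VERB}; 7:zruzoi {ADJ}; 8:grepiarp {NOUN}; 9:troilia {ADV}; 10:zruzoi {ADJ}.
Position 4: tagging it VERB would leave rule 4 unsatisfiable, so it must be NOUN.
Position 5: tagging it VERB would leave rule 4 unsatisfiable, so it must be ADV.
Position 6: tagging it ADV would leave rule 3 unsatisfiable, so it must be VERB.
Position 1: tagging it NOUN would leave rule 3 unsatisfiable, so it must be VERB.
Position 2: tagging it ADV would leave rule 4 unsatisfiable, so it must be ADJ.
Position 3: tagging it ADV would leave rule 2 unsatisfiable, so it must be ADJ.
The only consistent sequence is: VERB ADJ ADJ NOUN ADV VERB ADJ NOUN ADV ADJ.
Rule-by-rule: rule 1 holds; rule 2 holds; rule 3 holds; rule 4 holds; rule 5 holds.

VERB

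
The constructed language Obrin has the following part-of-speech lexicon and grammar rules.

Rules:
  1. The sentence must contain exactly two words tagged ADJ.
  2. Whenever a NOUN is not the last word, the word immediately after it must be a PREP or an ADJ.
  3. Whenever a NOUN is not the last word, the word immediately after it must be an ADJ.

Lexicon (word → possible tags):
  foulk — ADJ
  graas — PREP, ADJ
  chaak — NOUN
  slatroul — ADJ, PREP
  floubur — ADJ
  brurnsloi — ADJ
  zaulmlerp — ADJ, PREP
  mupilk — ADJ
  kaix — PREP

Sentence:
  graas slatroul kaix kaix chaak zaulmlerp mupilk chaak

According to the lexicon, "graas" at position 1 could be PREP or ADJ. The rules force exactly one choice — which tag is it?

PREP

Candidates per position — 1:graas {PREP,ADJ}; 2:slatroul {ADJ,PREP}; 3:kaix {PREP}; 4:kaix {PREP}; 5:chaak {NOUN}; 6:zaulmlerp {ADJ,PREP}; 7:mupilk {ADJ}; 8:chaak {NOUN}.
At position 6, choosing PREP makes rule 3 impossible to satisfy; hence ADJ.
At position 1, choosing ADJ makes rule 1 impossible to satisfy; hence PREP.
At position 2, choosing ADJ makes rule 1 impossible to satisfy; hence PREP.
The only consistent sequence is: PREP PREP PREP PREP NOUN ADJ ADJ NOUN.
Verifying each rule — rule 1 satisfied; rule 2 satisfied; rule 3 satisfied.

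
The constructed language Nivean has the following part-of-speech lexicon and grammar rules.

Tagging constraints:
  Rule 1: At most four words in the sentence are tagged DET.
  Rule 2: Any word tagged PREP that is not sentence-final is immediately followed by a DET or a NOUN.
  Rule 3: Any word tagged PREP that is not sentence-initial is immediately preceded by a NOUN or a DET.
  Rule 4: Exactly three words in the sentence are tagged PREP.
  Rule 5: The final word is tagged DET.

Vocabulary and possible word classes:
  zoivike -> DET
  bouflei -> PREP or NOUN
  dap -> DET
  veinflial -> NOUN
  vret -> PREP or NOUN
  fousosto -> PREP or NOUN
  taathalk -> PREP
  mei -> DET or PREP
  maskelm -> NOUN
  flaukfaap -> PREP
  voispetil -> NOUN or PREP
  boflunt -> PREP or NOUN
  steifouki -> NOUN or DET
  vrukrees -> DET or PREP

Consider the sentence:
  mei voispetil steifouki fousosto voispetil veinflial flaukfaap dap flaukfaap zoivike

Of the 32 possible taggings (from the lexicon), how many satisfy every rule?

Candidates per position — 1:mei {DET,PREP}; 2:voispetil {NOUN,PREP}; 3:steifouki {NOUN,DET}; 4:fousosto {PREP,NOUN}; 5:voispetil {NOUN,PREP}; 6:veinflial {NOUN}; 7:flaukfaap {PREP}; 8:dap {DET}; 9:flaukfaap {PREP}; 10:zoivike {DET}.
There are 32 candidate sequences in total.
Checking each against the rules leaves 8 sequences.
Count = 8.

8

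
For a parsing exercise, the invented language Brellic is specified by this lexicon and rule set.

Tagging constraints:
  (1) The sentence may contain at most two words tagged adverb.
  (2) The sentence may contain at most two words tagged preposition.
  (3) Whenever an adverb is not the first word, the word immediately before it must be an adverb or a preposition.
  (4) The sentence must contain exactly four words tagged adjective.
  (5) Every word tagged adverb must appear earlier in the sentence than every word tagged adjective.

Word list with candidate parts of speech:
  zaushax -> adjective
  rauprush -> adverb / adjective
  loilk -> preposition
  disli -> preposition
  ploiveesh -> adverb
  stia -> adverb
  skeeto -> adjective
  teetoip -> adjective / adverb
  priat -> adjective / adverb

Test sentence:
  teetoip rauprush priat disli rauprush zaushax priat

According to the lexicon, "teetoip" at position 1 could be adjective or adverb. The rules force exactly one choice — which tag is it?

adverb

Candidates per position — 1:teetoip {adjective,adverb}; 2:rauprush {adverb,adjective}; 3:priat {adjective,adverb}; 4:disli {preposition}; 5:rauprush {adverb,adjective}; 6:zaushax {adjective}; 7:priat {adjective,adverb}.
If word 7 were adverb, no tagging could satisfy rule 3; so word 7 is adjective.
Position 1: the remaining choice is settled jointly with positions 2, 3, 5 — only adverb at position 1 is part of a tagging that satisfies every rule.
So the tagging must be: adverb adverb adjective preposition adjective adjective adjective.
Checking: rule 1 ✓; rule 2 ✓; rule 3 ✓; rule 4 ✓; rule 5 ✓.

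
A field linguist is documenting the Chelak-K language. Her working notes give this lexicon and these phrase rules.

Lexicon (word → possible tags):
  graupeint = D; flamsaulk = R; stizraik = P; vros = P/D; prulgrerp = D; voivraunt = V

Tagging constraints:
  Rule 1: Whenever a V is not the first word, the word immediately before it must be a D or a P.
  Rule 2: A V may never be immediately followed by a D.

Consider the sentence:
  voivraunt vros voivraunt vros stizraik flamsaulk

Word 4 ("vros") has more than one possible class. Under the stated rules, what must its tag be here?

Candidates per position — 1:voivraunt {V}; 2:vros {P,D}; 3:voivraunt {V}; 4:vros {P,D}; 5:stizraik {P}; 6:flamsaulk {R}.
Position 2: D is ruled out by rule 2; that leaves P.
Position 4: D is ruled out by rule 2; that leaves P.
The only consistent sequence is: V P V P P R.
Verifying each rule — rule 1 satisfied; rule 2 satisfied.

P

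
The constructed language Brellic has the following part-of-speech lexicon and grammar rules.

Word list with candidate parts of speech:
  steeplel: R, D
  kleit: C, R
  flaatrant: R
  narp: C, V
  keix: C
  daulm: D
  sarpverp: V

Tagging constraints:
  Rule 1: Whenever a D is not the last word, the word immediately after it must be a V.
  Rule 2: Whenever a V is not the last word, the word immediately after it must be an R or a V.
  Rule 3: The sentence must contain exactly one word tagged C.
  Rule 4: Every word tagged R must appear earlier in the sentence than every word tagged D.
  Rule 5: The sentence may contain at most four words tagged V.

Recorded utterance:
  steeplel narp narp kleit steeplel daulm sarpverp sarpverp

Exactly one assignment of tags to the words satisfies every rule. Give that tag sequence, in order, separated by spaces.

Candidates per position — 1:steeplel {R,D}; 2:narp {C,V}; 3:narp {C,V}; 4:kleit {C,R}; 5:steeplel {R,D}; 6:daulm {D}; 7:sarpverp {V}; 8:sarpverp {V}.
Position 5: D is ruled out by rule 1; that leaves R.
Position 1: D is ruled out by rule 4; that leaves R.
The remaining ambiguous positions (2, 3, 4) are resolved jointly — only one combination satisfies every rule.
The unique satisfying tagging is: R C V R R D V V.
Verifying each rule — rule 1 satisfied; rule 2 satisfied; rule 3 satisfied; rule 4 satisfied; rule 5 satisfied.

R C V R R D V V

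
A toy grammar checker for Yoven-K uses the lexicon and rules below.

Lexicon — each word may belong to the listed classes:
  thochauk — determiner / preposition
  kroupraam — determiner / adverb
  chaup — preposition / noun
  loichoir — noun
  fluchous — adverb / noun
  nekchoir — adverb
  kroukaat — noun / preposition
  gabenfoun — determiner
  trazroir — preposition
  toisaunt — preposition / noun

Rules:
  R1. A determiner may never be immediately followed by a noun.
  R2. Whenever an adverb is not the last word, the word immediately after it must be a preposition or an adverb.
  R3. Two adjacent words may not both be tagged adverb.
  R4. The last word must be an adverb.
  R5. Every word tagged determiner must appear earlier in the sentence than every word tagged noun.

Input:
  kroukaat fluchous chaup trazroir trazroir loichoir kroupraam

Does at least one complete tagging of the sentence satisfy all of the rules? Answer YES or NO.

YES

Candidates per position — 1:kroukaat {noun,preposition}; 2:fluchous {adverb,noun}; 3:chaup {preposition,noun}; 4:trazroir {preposition}; 5:trazroir {preposition}; 6:loichoir {noun}; 7:kroupraam {determiner,adverb}.
One satisfying assignment: preposition adverb preposition preposition preposition noun adverb.
Verifying each rule — rule 1 ✓; rule 2 ✓; rule 3 ✓; rule 4 ✓; rule 5 ✓.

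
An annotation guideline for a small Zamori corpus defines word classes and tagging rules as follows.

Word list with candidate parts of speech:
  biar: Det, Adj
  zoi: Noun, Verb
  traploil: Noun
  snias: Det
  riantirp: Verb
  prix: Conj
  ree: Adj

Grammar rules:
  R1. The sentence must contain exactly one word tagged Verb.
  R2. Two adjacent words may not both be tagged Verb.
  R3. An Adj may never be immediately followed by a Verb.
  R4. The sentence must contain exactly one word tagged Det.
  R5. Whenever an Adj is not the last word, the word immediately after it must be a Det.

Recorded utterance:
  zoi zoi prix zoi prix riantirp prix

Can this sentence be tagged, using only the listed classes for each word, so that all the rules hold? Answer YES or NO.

Candidates per position — 1:zoi {Noun,Verb}; 2:zoi {Noun,Verb}; 3:prix {Conj}; 4:zoi {Noun,Verb}; 5:prix {Conj}; 6:riantirp {Verb}; 7:prix {Conj}.
Rule 4 cannot be satisfied by any choice of tags from the lexicon.
So there is no consistent tagging.

NO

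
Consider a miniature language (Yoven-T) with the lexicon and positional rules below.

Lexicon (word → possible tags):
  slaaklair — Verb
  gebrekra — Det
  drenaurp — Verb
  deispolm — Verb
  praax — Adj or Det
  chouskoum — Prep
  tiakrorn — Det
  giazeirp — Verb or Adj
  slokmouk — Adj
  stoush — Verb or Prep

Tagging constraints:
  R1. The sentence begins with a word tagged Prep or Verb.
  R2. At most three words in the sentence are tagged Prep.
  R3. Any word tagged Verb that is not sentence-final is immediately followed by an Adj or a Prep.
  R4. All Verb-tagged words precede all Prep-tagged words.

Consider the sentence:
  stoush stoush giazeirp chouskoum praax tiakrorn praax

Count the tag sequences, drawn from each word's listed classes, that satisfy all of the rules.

Candidates per position — 1:stoush {Verb,Prep}; 2:stoush {Verb,Prep}; 3:giazeirp {Verb,Adj}; 4:chouskoum {Prep}; 5:praax {Adj,Det}; 6:tiakrorn {Det}; 7:praax {Adj,Det}.
There are 32 candidate sequences in total.
Checking each against the rules leaves 8 sequences.
Count = 8.

8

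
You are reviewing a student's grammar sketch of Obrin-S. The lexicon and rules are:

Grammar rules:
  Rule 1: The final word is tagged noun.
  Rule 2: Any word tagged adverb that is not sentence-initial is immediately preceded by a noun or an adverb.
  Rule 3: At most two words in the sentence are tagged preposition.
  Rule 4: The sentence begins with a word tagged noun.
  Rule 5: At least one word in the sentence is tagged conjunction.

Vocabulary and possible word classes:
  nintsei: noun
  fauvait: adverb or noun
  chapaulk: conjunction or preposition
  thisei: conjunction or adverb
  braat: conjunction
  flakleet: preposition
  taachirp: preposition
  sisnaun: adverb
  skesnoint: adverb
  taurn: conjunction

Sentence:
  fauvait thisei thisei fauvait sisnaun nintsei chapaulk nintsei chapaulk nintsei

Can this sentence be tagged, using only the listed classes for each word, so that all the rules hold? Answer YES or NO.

YES

Candidates per position — 1:fauvait {adverb,noun}; 2:thisei {conjunction,adverb}; 3:thisei {conjunction,adverb}; 4:fauvait {adverb,noun}; 5:sisnaun {adverb}; 6:nintsei {noun}; 7:chapaulk {conjunction,preposition}; 8:nintsei {noun}; 9:chapaulk {conjunction,preposition}; 10:nintsei {noun}.
One satisfying assignment: noun adverb adverb noun adverb noun preposition noun conjunction noun.
Rule-by-rule: rule 1 ok; rule 2 ok; rule 3 ok; rule 4 ok; rule 5 ok.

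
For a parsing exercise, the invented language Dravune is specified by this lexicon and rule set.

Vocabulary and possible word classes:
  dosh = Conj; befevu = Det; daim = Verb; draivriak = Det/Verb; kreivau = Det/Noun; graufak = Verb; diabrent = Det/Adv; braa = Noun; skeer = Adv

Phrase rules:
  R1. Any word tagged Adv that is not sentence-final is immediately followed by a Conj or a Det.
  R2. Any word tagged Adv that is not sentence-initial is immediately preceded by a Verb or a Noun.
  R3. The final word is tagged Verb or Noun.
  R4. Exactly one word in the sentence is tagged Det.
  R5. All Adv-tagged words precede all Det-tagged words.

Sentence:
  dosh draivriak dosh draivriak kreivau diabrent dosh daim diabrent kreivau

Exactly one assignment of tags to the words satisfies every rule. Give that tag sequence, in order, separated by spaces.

Candidates per position — 1:dosh {Conj}; 2:draivriak {Det,Verb}; 3:dosh {Conj}; 4:draivriak {Det,Verb}; 5:kreivau {Det,Noun}; 6:diabrent {Det,Adv}; 7:dosh {Conj}; 8:daim {Verb}; 9:diabrent {Det,Adv}; 10:kreivau {Det,Noun}.
Position 10: Det is ruled out by rule 3; that leaves Noun.
Position 9: Adv is ruled out by rule 1; that leaves Det.
Position 2: Det is ruled out by rule 4; that leaves Verb.
Position 4: Det is ruled out by rule 4; that leaves Verb.
Position 5: Det is ruled out by rule 4; that leaves Noun.
Position 6: Det is ruled out by rule 4; that leaves Adv.
The unique satisfying tagging is: Conj Verb Conj Verb Noun Adv Conj Verb Det Noun.
Checking: rule 1 satisfied; rule 2 satisfied; rule 3 satisfied; rule 4 satisfied; rule 5 satisfied.

Conj Verb Conj Verb Noun Adv Conj Verb Det Noun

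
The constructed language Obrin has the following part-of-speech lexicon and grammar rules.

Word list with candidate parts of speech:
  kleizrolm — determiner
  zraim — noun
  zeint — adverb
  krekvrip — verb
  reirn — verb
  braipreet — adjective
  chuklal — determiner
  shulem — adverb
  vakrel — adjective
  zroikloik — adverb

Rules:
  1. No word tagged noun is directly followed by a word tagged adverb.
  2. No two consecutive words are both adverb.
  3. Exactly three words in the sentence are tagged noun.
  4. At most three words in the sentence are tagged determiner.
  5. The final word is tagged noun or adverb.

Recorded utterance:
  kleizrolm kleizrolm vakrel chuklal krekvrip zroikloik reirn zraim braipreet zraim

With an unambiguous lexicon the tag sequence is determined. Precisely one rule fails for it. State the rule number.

3

Fixed tagging: determiner determiner adjective determiner verb adverb verb noun adjective noun.
Rule check: R1 ✓, R2 ✓, R3 ✗, R4 ✓, R5 ✓.
Only rule 3 fails.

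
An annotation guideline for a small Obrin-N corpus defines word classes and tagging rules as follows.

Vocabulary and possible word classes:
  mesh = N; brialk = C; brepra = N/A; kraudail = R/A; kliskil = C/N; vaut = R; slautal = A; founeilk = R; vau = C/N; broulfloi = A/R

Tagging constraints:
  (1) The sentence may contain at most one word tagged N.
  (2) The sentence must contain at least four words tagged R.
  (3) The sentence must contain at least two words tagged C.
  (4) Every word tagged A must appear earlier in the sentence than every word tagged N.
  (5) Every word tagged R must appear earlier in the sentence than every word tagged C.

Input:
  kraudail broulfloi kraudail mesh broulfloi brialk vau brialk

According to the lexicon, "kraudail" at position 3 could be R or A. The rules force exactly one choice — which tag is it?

R

Candidates per position — 1:kraudail {R,A}; 2:broulfloi {A,R}; 3:kraudail {R,A}; 4:mesh {N}; 5:broulfloi {A,R}; 6:brialk {C}; 7:vau {C,N}; 8:brialk {C}.
If word 1 were A, no tagging could satisfy rule 2; so word 1 is R.
If word 2 were A, no tagging could satisfy rule 2; so word 2 is R.
If word 3 were A, no tagging could satisfy rule 2; so word 3 is R.
If word 5 were A, no tagging could satisfy rule 2; so word 5 is R.
If word 7 were N, no tagging could satisfy rule 1; so word 7 is C.
The unique satisfying tagging is: R R R N R C C C.
Verifying each rule — rule 1 satisfied; rule 2 satisfied; rule 3 satisfied; rule 4 satisfied; rule 5 satisfied.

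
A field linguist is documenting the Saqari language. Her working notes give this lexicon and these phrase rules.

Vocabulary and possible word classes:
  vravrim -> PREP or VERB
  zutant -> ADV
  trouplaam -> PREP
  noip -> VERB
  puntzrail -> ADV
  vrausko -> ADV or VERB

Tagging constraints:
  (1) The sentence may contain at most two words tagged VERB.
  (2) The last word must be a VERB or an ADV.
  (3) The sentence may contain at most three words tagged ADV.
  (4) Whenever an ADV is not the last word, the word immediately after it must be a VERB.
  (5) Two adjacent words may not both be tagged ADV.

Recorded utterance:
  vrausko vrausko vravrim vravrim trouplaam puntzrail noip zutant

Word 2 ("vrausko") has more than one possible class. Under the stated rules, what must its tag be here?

VERB

Candidates per position — 1:vrausko {ADV,VERB}; 2:vrausko {ADV,VERB}; 3:vravrim {PREP,VERB}; 4:vravrim {PREP,VERB}; 5:trouplaam {PREP}; 6:puntzrail {ADV}; 7:noip {VERB}; 8:zutant {ADV}.
Position 2: the remaining choice is settled jointly with positions 1, 3, 4 — only VERB at position 2 is part of a tagging that satisfies every rule.
The unique satisfying tagging is: ADV VERB PREP PREP PREP ADV VERB ADV.
Check: rule 1 ok; rule 2 ok; rule 3 ok; rule 4 ok; rule 5 ok.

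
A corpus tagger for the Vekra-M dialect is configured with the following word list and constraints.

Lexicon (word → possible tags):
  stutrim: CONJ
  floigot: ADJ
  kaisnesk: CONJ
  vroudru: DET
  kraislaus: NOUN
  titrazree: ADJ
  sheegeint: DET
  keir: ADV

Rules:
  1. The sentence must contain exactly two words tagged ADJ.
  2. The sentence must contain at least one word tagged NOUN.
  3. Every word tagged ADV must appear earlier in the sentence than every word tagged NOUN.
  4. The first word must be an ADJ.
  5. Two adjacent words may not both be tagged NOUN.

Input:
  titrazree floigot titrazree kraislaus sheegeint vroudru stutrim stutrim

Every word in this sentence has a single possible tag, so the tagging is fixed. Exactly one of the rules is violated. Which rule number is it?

1

Fixed tagging: ADJ ADJ ADJ NOUN DET DET CONJ CONJ.
Rule check: R1 violated, R2 holds, R3 holds, R4 holds, R5 holds.
Only rule 1 fails.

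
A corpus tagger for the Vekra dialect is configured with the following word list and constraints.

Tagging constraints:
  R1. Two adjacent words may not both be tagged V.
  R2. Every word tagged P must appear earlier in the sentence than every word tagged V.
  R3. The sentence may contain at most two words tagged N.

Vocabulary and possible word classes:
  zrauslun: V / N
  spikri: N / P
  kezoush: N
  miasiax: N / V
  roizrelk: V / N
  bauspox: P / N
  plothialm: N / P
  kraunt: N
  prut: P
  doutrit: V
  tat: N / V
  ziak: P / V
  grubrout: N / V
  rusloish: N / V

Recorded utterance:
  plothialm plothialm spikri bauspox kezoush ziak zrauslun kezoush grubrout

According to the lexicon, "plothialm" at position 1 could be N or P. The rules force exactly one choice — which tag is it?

Candidates per position — 1:plothialm {N,P}; 2:plothialm {N,P}; 3:spikri {N,P}; 4:bauspox {P,N}; 5:kezoush {N}; 6:ziak {P,V}; 7:zrauslun {V,N}; 8:kezoush {N}; 9:grubrout {N,V}.
If word 1 were N, no tagging could satisfy rule 3; so word 1 is P.
If word 2 were N, no tagging could satisfy rule 3; so word 2 is P.
If word 3 were N, no tagging could satisfy rule 3; so word 3 is P.
If word 4 were N, no tagging could satisfy rule 3; so word 4 is P.
If word 7 were N, no tagging could satisfy rule 3; so word 7 is V.
If word 9 were N, no tagging could satisfy rule 3; so word 9 is V.
If word 6 were V, no tagging could satisfy rule 1; so word 6 is P.
The unique satisfying tagging is: P P P P N P V N V.
Rule-by-rule: rule 1 ✓; rule 2 ✓; rule 3 ✓.

P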